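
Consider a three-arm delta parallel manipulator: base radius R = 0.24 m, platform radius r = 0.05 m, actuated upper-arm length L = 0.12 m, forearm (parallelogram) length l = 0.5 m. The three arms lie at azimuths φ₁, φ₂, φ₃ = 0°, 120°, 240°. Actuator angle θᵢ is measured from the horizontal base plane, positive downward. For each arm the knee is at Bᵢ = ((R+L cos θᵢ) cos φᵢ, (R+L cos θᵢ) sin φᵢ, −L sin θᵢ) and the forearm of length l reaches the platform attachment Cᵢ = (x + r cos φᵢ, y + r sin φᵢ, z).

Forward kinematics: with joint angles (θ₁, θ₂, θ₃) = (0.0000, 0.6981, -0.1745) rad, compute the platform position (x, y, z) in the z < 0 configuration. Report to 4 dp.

φ1=0.0°: virtual centre (0.3100, 0.0000, 0.0000), radius l
φ2=120.0°: virtual centre (-0.1410, 0.2442, -0.0771), radius l
φ3=240.0°: virtual centre (-0.1541, -0.2669, 0.0208), radius l
eliminate P² terms by subtracting sphere 1 from 2 and 3
plane₁₂: -0.9019x+0.4883y+-0.1543z = -0.0107
det = 0.9347;  x = 0.0065+-0.0663z,  y = -0.0099+0.1934z
sphere 1 gives Az²+Bz+C=0 with A=1.0418, B=0.0364, C=-0.1578;  B²−4AC=0.6588;  roots -0.4070, 0.3721;  negative root z = -0.4070
x = 0.0335, y = -0.0886

(0.0335, -0.0886, -0.4070)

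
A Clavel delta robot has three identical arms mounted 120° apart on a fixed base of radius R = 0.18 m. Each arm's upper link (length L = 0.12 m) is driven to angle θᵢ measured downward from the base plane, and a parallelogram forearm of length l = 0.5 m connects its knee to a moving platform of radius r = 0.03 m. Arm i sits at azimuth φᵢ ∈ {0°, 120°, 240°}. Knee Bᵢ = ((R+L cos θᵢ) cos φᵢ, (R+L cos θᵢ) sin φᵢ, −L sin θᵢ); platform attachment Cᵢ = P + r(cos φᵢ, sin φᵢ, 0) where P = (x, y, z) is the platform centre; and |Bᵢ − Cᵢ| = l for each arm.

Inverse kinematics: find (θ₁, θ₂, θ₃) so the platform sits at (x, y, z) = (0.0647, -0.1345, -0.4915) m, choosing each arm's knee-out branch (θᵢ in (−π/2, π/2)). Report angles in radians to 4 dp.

φ1=0.0° → target in arm frame (0.0647, -0.1345)
  A=0.0853, B=-0.4915, C=(l²−L²−A²−y'²−z²)/(2L)=-0.1306
  √(A²+B²)=0.4988;  θ1 = -1.3990+1.8356 ≈ 0.4367
rotate P by −φ2: (-0.1488, 0.0112, -0.4915)
  e−x'=0.2988;  (l²−L²−(e−x')²−y'²−z²)/2L = -0.3975
  θ2 = atan2(B,A) + arccos(C/0.5752) = 1.3092
φ3=240.0° → target in arm frame (0.0841, 0.1233)
  A cos θ + B sin θ = C:  0.0659·cos θ + -0.4915·sin θ = -0.1063
  γ=atan2(-0.4915,0.0659)=-1.4376;  ψ=arccos(-0.2143)=1.7868;  θ3=γ+ψ≈0.3492

θ₁ = 0.4367, θ₂ = 1.3092, θ₃ = 0.3492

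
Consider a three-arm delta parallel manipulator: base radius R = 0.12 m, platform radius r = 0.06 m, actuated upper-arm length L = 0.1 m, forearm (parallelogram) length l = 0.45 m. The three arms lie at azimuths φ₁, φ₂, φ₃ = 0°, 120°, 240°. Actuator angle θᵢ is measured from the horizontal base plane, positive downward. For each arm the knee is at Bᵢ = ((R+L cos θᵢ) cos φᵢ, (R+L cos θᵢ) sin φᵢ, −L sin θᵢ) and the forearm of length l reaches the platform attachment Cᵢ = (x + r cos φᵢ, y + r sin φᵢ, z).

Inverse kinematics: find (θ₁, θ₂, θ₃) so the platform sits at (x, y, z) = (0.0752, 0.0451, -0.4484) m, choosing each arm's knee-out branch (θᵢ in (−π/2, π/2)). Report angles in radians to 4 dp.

arm 1 (φ=0.0°): x'=0.0752, y'=0.0451
  A=-0.0152, B=-0.4484, C=(l²−L²−A²−y'²−z²)/(2L)=-0.0541
  θ1 = atan2(B,A) + arccos(C/0.4487) = 0.0871
rotate P by −φ2: (0.0015, -0.0877, -0.4484)
  e−x'=0.0585;  (l²−L²−(e−x')²−y'²−z²)/2L = -0.0984
  θ2 = atan2(B,A) + arccos(C/0.4522) = 0.3491
arm 3 (φ=240.0°): x'=-0.0767, y'=0.0426
  A=0.1367, B=-0.4484, C=(l²−L²−A²−y'²−z²)/(2L)=-0.1453
  γ=atan2(-0.4484,0.1367)=-1.2750;  ψ=arccos(-0.3099)=1.8858;  θ3=γ+ψ≈0.6109

θ₁ = 0.0871, θ₂ = 0.3491, θ₃ = 0.6109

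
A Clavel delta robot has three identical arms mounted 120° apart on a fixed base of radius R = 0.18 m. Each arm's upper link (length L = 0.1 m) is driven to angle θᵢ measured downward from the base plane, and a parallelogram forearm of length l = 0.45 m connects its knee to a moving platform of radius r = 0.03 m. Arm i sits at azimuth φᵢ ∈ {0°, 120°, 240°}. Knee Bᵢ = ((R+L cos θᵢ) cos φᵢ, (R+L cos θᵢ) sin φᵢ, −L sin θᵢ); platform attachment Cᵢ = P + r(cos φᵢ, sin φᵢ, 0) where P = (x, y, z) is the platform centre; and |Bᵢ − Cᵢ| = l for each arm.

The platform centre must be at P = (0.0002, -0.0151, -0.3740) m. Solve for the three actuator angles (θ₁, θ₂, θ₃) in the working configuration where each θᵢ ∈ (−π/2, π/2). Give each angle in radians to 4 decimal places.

θ₁ = 0.0001, θ₂ = 0.0879, θ₃ = -0.0868

rotate P by −φ1: (0.0002, -0.0151, -0.3740)
  e−x'=0.1498;  (l²−L²−(e−x')²−y'²−z²)/2L = 0.1498
  θ1 = atan2(B,A) + arccos(C/0.4029) = 0.0001
arm 2 (φ=120.0°): x'=-0.0132, y'=0.0074
  A=0.1632, B=-0.3740, C=(l²−L²−A²−y'²−z²)/(2L)=0.1297
  θ2 = atan2(B,A) + arccos(C/0.4080) = 0.0879
rotate P by −φ3: (0.0130, 0.0077, -0.3740)
  A cos θ + B sin θ = C:  0.1370·cos θ + -0.3740·sin θ = 0.1689
  θ3 = atan2(B,A) + arccos(C/0.3983) = -0.0868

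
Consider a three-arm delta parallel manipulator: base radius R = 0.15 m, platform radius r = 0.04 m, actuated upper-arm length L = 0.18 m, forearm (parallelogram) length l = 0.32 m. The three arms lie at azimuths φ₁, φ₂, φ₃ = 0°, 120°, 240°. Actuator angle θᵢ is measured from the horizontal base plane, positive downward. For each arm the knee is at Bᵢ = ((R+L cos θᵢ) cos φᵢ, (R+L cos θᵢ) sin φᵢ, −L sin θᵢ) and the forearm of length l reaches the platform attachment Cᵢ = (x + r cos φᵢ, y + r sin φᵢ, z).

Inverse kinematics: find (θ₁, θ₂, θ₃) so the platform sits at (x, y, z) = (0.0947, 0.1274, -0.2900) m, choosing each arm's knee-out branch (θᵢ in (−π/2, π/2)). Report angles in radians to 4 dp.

φ1=0.0° → target in arm frame (0.0947, 0.1274)
  e−x'=0.0153;  (l²−L²−(e−x')²−y'²−z²)/2L = -0.0849
  √(A²+B²)=0.2904;  θ1 = -1.5181+1.8675 ≈ 0.3494
arm 2 (φ=120.0°): x'=0.0630, y'=-0.1457
  A=0.0470, B=-0.2900, C=(l²−L²−A²−y'²−z²)/(2L)=-0.1043
  √(A²+B²)=0.2938;  θ2 = -1.4101+1.9337 ≈ 0.5236
rotate P by −φ3: (-0.1577, 0.0183, -0.2900)
  A cos θ + B sin θ = C:  0.2677·cos θ + -0.2900·sin θ = -0.2391
  γ=atan2(-0.2900,0.2677)=-0.8254;  ψ=arccos(-0.6059)=2.2217;  θ3=γ+ψ≈1.3963

θ₁ = 0.3494, θ₂ = 0.5236, θ₃ = 1.3963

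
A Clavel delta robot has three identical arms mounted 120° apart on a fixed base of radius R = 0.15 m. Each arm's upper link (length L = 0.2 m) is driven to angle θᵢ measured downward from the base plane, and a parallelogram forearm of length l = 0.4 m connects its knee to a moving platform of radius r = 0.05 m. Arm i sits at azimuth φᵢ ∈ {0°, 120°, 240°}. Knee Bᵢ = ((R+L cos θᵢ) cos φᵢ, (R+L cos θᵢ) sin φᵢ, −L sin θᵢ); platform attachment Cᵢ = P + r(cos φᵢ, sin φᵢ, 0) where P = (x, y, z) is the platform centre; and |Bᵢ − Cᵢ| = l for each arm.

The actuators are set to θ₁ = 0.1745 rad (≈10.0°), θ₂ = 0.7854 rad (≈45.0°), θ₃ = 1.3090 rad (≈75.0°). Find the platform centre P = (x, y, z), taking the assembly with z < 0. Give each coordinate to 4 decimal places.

φ1=0.0°: virtual centre (0.2970, 0.0000, -0.0347), radius l
φ2=120.0°: virtual centre (-0.1207, 0.2091, -0.1414), radius l
φ3=240.0°: virtual centre (-0.0759, -0.1314, -0.1932), radius l
eliminate P² terms by subtracting sphere 1 from 2 and 3
[-0.8353 0.4182 -0.2134]·P = -0.0111;  [-0.7457 -0.2629 -0.3169]·P = -0.0290
Cramer: x(z) = 0.0283-0.3549z;  y(z) = 0.0301-0.1987z
into |P−O₁|² = l²: 1.1655z² + 0.2482z + -0.0857 = 0;  Δ = 0.4613;  z = -0.3978 or 0.1849 → z<0 root = -0.3978
x = 0.1696, y = 0.1091

(0.1696, 0.1091, -0.3978)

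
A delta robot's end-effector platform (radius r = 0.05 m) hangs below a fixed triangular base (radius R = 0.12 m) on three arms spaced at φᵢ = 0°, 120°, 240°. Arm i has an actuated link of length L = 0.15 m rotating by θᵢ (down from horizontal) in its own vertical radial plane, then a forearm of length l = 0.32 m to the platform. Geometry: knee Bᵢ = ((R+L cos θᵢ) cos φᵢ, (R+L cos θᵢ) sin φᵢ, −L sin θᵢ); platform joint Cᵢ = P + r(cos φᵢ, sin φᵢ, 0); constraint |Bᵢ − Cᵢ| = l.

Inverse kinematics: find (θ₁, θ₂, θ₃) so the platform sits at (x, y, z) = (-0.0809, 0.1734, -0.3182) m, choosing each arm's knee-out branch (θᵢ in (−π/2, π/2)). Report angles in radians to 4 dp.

φ1=0.0° → target in arm frame (-0.0809, 0.1734)
  e−x'=0.1509;  (l²−L²−(e−x')²−y'²−z²)/2L = -0.2473
  γ=atan2(-0.3182,0.1509)=-1.1280;  ψ=arccos(-0.7022)=2.3493;  θ1=γ+ψ≈1.2213
arm 2 (φ=120.0°): x'=0.1906, y'=-0.0166
  e−x'=-0.1206;  (l²−L²−(e−x')²−y'²−z²)/2L = -0.1206
  √(A²+B²)=0.3403;  θ2 = -1.9331+1.9330 ≈ -0.0001
arm 3 (φ=240.0°): x'=-0.1097, y'=-0.1568
  A cos θ + B sin θ = C:  0.1797·cos θ + -0.3182·sin θ = -0.2607
  √(A²+B²)=0.3654;  θ3 = -1.0567+2.3653 ≈ 1.3086

θ₁ = 1.2213, θ₂ = -0.0001, θ₃ = 1.3086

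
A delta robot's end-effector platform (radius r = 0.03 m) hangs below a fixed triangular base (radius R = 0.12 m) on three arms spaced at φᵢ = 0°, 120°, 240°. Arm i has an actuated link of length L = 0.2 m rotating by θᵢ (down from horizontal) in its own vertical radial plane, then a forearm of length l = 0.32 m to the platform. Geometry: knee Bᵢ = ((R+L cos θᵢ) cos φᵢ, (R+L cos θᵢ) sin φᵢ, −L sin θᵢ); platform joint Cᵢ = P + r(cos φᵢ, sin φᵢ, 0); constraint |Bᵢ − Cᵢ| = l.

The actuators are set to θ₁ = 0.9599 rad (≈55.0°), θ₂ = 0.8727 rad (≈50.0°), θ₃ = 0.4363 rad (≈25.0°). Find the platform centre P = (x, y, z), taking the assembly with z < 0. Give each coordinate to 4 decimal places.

arm 1 at φ=0.0°: (R−r)+L cos θ1 = 0.2047;  O1 = (0.2047, 0.0000, -0.1638)
arm 2 at φ=120.0°: (R−r)+L cos θ2 = 0.2186;  O2 = (-0.1093, 0.1893, -0.1532)
φ3=240.0°: virtual centre (-0.1356, -0.2349, -0.0845), radius l
|O₂|²−|O₁|² = 0.0025;  |O₃|²−|O₁|² = 0.0120
linear system: -0.6280x+0.3785y = 0.0025−0.0212z; -0.6807x+-0.4698y = 0.0120−0.1586z
Cramer: x(z) = -0.0103+0.1267z;  y(z) = -0.0105+0.1541z
sphere 1 gives Az²+Bz+C=0 with A=1.0398, B=0.2699, C=-0.0292;  B²−4AC=0.1943;  roots -0.3418, 0.0822;  negative root z = -0.3418
x = -0.0536, y = -0.0632

(-0.0536, -0.0632, -0.3418)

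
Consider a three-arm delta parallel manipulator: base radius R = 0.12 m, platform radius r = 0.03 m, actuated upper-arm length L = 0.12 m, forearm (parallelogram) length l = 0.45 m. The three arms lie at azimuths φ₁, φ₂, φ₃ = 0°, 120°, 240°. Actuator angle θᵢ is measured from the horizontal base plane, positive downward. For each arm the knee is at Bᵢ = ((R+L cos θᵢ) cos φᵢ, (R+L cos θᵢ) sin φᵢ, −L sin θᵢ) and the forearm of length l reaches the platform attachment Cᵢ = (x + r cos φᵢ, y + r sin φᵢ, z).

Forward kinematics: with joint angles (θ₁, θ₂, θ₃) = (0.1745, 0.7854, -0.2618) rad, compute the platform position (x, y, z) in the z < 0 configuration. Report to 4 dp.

arm 1 at φ=0.0°: (R−r)+L cos θ1 = 0.2082;  S1 = (0.2082, 0.0000, -0.0208)
S2 = (0.1749·cos120.0°, 0.1749·sin120.0°, -0.0849) = (-0.0874, 0.1514, -0.0849)
arm 3 at φ=240.0°: (R−r)+L cos θ3 = 0.2059;  S3 = (-0.1030, -0.1783, 0.0311)
|S₂|²−|S₁|² = -0.0060;  |S₃|²−|S₁|² = -0.0004
plane₁₂: -0.5912x+0.3029y+-0.1280z = -0.0060
det = 0.3993;  x = 0.0057+-0.0356z,  y = -0.0087+0.3532z
sphere 1 gives Az²+Bz+C=0 with A=1.1260, B=0.0499, C=-0.1610;  B²−4AC=0.7276;  roots -0.4009, 0.3566;  negative root z = -0.4009
x = 0.0200, y = -0.1503

(0.0200, -0.1503, -0.4009)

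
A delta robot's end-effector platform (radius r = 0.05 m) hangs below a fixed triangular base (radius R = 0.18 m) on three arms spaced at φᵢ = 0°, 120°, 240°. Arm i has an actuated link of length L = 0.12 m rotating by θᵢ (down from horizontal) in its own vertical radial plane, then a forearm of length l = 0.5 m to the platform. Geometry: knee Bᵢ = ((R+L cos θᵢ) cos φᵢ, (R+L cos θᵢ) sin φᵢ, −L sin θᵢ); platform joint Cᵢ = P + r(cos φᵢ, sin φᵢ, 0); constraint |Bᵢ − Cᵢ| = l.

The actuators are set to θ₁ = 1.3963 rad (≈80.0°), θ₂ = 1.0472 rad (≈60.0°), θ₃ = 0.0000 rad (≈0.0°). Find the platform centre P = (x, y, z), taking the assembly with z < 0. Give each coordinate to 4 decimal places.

S1 = (0.1508·cos0.0°, 0.1508·sin0.0°, -0.1182) = (0.1508, 0.0000, -0.1182)
φ2=120.0°: virtual centre (-0.0950, 0.1645, -0.1039), radius l
φ3=240.0°: virtual centre (-0.1250, -0.2165, 0.0000), radius l
subtract pairs → two planes through P
[-0.4917 0.3291 0.0285]·P = 0.0102;  [-0.5517 -0.4330 0.2364]·P = 0.0258
Cramer: x(z) = -0.0327+0.2285z;  y(z) = -0.0179+0.2547z
sphere 1 gives Az²+Bz+C=0 with A=1.1171, B=0.1434, C=-0.2020;  B²−4AC=0.9233;  roots -0.4943, 0.3659;  negative root z = -0.4943
x = -0.1456, y = -0.1438

(-0.1456, -0.1438, -0.4943)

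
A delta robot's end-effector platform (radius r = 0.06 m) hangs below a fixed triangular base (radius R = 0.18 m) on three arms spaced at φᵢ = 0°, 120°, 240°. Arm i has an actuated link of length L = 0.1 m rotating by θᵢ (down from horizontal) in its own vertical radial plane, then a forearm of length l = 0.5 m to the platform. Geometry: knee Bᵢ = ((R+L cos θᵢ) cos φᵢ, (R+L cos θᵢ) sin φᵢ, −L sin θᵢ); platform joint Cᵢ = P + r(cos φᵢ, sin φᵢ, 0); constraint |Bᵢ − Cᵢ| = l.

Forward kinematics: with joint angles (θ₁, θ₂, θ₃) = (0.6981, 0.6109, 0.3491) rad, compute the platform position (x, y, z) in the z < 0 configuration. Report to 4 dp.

arm 1 at φ=0.0°: ρ1 = 0.1966;  S1 = (0.1966, 0.0000, -0.0643)
arm 2 at φ=120.0°: ρ2 = 0.2019;  S2 = (-0.1010, 0.1749, -0.0574)
arm 3 at φ=240.0°: ρ3 = 0.2140;  S3 = (-0.1070, -0.1853, -0.0342)
subtract pairs → two planes through P
plane₁₂: -0.5951x+0.3497y+0.0138z = 0.0013
det = 0.4329;  x = -0.0045+0.0604z,  y = -0.0039+0.0633z
quadratic in z: (1.0077)z²+(0.1038)z+(-0.2054)=0, √Δ=0.9158 → z ∈ {-0.5059, 0.4030}; z = -0.5059 (taking z<0)
x = -0.0350, y = -0.0360

(-0.0350, -0.0360, -0.5059)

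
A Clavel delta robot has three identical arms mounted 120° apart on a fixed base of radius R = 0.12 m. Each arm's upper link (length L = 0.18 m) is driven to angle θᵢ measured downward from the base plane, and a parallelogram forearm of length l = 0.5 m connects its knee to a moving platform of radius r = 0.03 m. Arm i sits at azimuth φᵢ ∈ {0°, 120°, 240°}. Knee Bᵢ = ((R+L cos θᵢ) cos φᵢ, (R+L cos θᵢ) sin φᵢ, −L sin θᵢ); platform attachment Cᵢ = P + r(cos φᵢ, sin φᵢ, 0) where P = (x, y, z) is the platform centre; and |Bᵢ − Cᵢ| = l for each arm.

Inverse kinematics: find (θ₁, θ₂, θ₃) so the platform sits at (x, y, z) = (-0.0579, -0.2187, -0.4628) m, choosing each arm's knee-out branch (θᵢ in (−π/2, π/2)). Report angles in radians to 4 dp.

θ₁ = 0.6980, θ₂ = 0.9598, θ₃ = -0.1746

φ1=0.0° → target in arm frame (-0.0579, -0.2187)
  A=0.1479, B=-0.4628, C=(l²−L²−A²−y'²−z²)/(2L)=-0.1841
  √(A²+B²)=0.4859;  θ1 = -1.2615+1.9595 ≈ 0.6980
arm 2 (φ=120.0°): x'=-0.1604, y'=0.1595
  A cos θ + B sin θ = C:  0.2504·cos θ + -0.4628·sin θ = -0.2354
  γ=atan2(-0.4628,0.2504)=-1.0748;  ψ=arccos(-0.4474)=2.0346;  θ2=γ+ψ≈0.9598
rotate P by −φ3: (0.2183, 0.0592, -0.4628)
  e−x'=-0.1283;  (l²−L²−(e−x')²−y'²−z²)/2L = -0.0460
  θ3 = atan2(B,A) + arccos(C/0.4803) = -0.1746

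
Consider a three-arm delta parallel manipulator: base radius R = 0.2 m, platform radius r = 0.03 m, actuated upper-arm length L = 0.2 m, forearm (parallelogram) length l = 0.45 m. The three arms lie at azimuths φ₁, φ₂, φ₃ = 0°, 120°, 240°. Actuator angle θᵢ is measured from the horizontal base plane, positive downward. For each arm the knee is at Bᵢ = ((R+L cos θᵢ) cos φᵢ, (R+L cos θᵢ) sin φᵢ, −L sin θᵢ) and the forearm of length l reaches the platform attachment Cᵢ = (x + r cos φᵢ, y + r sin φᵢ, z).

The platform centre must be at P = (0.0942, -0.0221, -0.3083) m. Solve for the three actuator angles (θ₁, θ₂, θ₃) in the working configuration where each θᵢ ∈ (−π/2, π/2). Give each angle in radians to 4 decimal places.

rotate P by −φ1: (0.0942, -0.0221, -0.3083)
  A=0.0758, B=-0.3083, C=(l²−L²−A²−y'²−z²)/(2L)=0.1530
  γ=atan2(-0.3083,0.0758)=-1.3297;  ψ=arccos(0.4821)=1.0678;  θ1=γ+ψ≈-0.2619
arm 2 (φ=120.0°): x'=-0.0662, y'=-0.0705
  A cos θ + B sin θ = C:  0.2362·cos θ + -0.3083·sin θ = 0.0167
  θ2 = atan2(B,A) + arccos(C/0.3884) = 0.6109
φ3=240.0° → target in arm frame (-0.0280, 0.0926)
  A cos θ + B sin θ = C:  0.1980·cos θ + -0.3083·sin θ = 0.0492
  θ3 = atan2(B,A) + arccos(C/0.3664) = 0.4361

θ₁ = -0.2619, θ₂ = 0.6109, θ₃ = 0.4361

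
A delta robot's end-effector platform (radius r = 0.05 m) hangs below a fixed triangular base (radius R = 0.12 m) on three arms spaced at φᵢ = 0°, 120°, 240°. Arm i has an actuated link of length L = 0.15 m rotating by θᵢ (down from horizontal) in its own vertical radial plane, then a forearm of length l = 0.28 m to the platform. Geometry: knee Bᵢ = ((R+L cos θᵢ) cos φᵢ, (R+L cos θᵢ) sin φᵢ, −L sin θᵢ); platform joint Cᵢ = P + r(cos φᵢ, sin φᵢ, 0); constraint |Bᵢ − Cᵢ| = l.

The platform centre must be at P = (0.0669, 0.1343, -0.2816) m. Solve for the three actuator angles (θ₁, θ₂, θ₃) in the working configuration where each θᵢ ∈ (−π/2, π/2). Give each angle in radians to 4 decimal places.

θ₁ = 0.5237, θ₂ = 0.4365, θ₃ = 1.3966

φ1=0.0° → target in arm frame (0.0669, 0.1343)
  A cos θ + B sin θ = C:  0.0031·cos θ + -0.2816·sin θ = -0.1381
  γ=atan2(-0.2816,0.0031)=-1.5598;  ψ=arccos(-0.4906)=2.0835;  θ1=γ+ψ≈0.5237
rotate P by −φ2: (0.0829, -0.1251, -0.2816)
  A cos θ + B sin θ = C:  -0.0129·cos θ + -0.2816·sin θ = -0.1307
  θ2 = atan2(B,A) + arccos(C/0.2819) = 0.4365
φ3=240.0° → target in arm frame (-0.1498, -0.0092)
  A cos θ + B sin θ = C:  0.2198·cos θ + -0.2816·sin θ = -0.2393
  γ=atan2(-0.2816,0.2198)=-0.9081;  ψ=arccos(-0.6698)=2.3047;  θ3=γ+ψ≈1.3966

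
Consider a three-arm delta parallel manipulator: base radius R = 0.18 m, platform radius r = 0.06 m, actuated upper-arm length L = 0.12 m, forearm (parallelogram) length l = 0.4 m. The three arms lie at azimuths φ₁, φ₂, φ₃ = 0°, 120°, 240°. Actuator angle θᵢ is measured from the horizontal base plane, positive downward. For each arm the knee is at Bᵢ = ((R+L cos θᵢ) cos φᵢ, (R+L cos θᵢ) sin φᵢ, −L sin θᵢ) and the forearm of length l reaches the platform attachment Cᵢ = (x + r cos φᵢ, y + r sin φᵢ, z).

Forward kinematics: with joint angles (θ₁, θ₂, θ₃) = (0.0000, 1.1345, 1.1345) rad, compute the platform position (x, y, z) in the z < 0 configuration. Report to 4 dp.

(0.1563, 0.0000, -0.3911)

arm 1 at φ=0.0°: (R−r)+L cos θ1 = 0.2400;  centre 1 = (0.2400, 0.0000, 0.0000)
arm 2 at φ=120.0°: (R−r)+L cos θ2 = 0.1707;  centre 2 = (-0.0854, 0.1478, -0.1088)
centre 3 = (0.1707·cos240.0°, 0.1707·sin240.0°, -0.1088) = (-0.0854, -0.1478, -0.1088)
|centre ₂|²−|centre ₁|² = -0.0166;  |centre ₃|²−|centre ₁|² = -0.0166
plane₁₂: -0.6507x+0.2957y+-0.2175z = -0.0166
Cramer: x(z) = 0.0256-0.3343z;  y(z) = 0.0000+0.0000z
sphere 1 gives Az²+Bz+C=0 with A=1.1117, B=0.1434, C=-0.1140;  B²−4AC=0.5276;  roots -0.3911, 0.2622;  negative root z = -0.3911
x = 0.1563, y = 0.0000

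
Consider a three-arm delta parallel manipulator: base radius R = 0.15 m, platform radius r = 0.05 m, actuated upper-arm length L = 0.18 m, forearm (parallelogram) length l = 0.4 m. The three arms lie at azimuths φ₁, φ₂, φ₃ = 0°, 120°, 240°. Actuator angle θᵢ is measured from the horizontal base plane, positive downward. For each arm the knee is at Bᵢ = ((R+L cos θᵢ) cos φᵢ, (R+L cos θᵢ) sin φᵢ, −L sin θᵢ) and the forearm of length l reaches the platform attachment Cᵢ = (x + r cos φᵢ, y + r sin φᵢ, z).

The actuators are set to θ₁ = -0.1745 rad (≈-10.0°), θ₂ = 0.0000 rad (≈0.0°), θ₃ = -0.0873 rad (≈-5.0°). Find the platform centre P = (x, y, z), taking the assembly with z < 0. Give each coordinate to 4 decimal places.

(0.0146, -0.0086, -0.2703)

φ1=0.0°: virtual centre (0.2773, 0.0000, 0.0313), radius l
φ2=120.0°: virtual centre (-0.1400, 0.2425, 0.0000), radius l
centre 3 = (0.2793·cos240.0°, 0.2793·sin240.0°, 0.0157) = (-0.1397, -0.2419, 0.0157)
subtract pairs → two planes through P
plane₁₂: -0.8345x+0.4850y+-0.0625z = 0.0005
det = 0.8081;  x = -0.0006+-0.0561z,  y = 0.0001+0.0324z
into |P−centre ₁|² = l²: 1.0042z² + -0.0313z + -0.0818 = 0;  Δ = 0.3297;  z = -0.2703 or 0.3015 → z<0 root = -0.2703
x = 0.0146, y = -0.0086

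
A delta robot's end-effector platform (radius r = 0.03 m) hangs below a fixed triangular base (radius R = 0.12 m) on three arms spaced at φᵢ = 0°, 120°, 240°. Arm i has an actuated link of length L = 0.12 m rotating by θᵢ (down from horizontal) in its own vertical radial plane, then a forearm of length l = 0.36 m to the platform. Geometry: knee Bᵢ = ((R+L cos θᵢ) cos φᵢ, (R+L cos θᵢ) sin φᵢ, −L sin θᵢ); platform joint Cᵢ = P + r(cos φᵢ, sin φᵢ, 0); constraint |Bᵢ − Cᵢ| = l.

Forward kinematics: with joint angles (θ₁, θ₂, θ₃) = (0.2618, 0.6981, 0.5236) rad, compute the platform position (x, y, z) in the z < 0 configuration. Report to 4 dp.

arm 1 at φ=0.0°: (R−r)+L cos θ1 = 0.2059;  S1 = (0.2059, 0.0000, -0.0311)
φ2=120.0°: virtual centre (-0.0910, 0.1576, -0.0771), radius l
arm 3 at φ=240.0°: (R−r)+L cos θ3 = 0.1939;  S3 = (-0.0970, -0.1679, -0.0600)
subtract pairs → two planes through P
linear system: -0.5937x+0.3151y = -0.0043−-0.0921z; -0.6057x+-0.3359y = -0.0022−-0.0579z
Cramer: x(z) = 0.0055-0.1260z;  y(z) = -0.0034+0.0550z
into |P−S₁|² = l²: 1.0189z² + 0.1123z + -0.0884 = 0;  Δ = 0.3731;  z = -0.3548 or 0.2446 → z<0 root = -0.3548
x = 0.0502, y = -0.0229

(0.0502, -0.0229, -0.3548)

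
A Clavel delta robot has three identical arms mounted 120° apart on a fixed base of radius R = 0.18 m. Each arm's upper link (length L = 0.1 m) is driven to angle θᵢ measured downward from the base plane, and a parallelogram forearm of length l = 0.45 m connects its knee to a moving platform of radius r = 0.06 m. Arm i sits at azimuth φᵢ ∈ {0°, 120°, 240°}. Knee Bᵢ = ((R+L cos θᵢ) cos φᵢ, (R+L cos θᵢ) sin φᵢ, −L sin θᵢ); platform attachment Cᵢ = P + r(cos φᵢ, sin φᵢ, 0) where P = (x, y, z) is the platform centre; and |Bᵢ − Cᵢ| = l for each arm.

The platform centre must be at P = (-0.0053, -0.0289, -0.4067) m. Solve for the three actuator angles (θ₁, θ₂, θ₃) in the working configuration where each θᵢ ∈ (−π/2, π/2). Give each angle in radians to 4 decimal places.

θ₁ = 0.1745, θ₂ = 0.2617, θ₃ = -0.0001

φ1=0.0° → target in arm frame (-0.0053, -0.0289)
  e−x'=0.1253;  (l²−L²−(e−x')²−y'²−z²)/2L = 0.0528
  θ1 = atan2(B,A) + arccos(C/0.4256) = 0.1745
arm 2 (φ=120.0°): x'=-0.0224, y'=0.0190
  A=0.1424, B=-0.4067, C=(l²−L²−A²−y'²−z²)/(2L)=0.0323
  √(A²+B²)=0.4309;  θ2 = -1.2340+1.4958 ≈ 0.2617
arm 3 (φ=240.0°): x'=0.0277, y'=0.0099
  e−x'=0.0923;  (l²−L²−(e−x')²−y'²−z²)/2L = 0.0924
  γ=atan2(-0.4067,0.0923)=-1.3476;  ψ=arccos(0.2215)=1.3475;  θ3=γ+ψ≈-0.0001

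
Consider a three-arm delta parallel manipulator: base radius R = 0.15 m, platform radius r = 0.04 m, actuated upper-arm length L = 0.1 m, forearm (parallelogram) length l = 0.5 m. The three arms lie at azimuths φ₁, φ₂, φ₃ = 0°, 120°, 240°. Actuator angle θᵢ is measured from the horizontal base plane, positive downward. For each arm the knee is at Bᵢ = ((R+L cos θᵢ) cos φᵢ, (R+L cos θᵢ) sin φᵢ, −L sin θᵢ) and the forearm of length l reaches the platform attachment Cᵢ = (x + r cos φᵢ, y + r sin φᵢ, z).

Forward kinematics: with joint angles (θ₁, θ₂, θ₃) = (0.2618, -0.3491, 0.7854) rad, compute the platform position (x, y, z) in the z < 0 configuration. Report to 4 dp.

(-0.0013, 0.1509, -0.4549)

φ1=0.0°: virtual centre (0.2066, 0.0000, -0.0259), radius l
arm 2 at φ=120.0°: ρ2 = 0.2040;  centre 2 = (-0.1020, 0.1766, 0.0342)
arm 3 at φ=240.0°: ρ3 = 0.1807;  centre 3 = (-0.0904, -0.1565, -0.0707)
eliminate P² terms by subtracting sphere 1 from 2 and 3
plane₁₂: -0.6172x+0.3533y+0.1202z = -0.0006
det = 0.4030;  x = 0.0054+0.0147z,  y = 0.0079+-0.3144z
quadratic in z: (1.0991)z²+(0.0409)z+(-0.2088)=0, √Δ=0.9590 → z ∈ {-0.4549, 0.4177}; z = -0.4549 (taking z<0)
x = -0.0013, y = 0.1509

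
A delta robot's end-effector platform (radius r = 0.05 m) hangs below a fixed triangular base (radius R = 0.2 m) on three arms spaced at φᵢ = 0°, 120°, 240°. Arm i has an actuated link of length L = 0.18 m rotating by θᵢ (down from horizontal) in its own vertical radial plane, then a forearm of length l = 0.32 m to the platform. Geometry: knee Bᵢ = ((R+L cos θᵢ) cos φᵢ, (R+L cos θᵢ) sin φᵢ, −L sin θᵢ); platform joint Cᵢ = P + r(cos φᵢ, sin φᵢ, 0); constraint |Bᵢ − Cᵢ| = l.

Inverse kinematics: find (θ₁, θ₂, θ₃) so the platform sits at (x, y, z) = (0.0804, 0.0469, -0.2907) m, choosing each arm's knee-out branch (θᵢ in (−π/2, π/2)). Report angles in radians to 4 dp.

rotate P by −φ1: (0.0804, 0.0469, -0.2907)
  A cos θ + B sin θ = C:  0.0696·cos θ + -0.2907·sin θ = -0.0599
  θ1 = atan2(B,A) + arccos(C/0.2989) = 0.4366
φ2=120.0° → target in arm frame (0.0004, -0.0931)
  e−x'=0.1496;  (l²−L²−(e−x')²−y'²−z²)/2L = -0.1265
  √(A²+B²)=0.3269;  θ2 = -1.0956+1.9682 ≈ 0.8726
arm 3 (φ=240.0°): x'=-0.0808, y'=0.0462
  e−x'=0.2308;  (l²−L²−(e−x')²−y'²−z²)/2L = -0.1942
  θ3 = atan2(B,A) + arccos(C/0.3712) = 1.2217

θ₁ = 0.4366, θ₂ = 0.8726, θ₃ = 1.2217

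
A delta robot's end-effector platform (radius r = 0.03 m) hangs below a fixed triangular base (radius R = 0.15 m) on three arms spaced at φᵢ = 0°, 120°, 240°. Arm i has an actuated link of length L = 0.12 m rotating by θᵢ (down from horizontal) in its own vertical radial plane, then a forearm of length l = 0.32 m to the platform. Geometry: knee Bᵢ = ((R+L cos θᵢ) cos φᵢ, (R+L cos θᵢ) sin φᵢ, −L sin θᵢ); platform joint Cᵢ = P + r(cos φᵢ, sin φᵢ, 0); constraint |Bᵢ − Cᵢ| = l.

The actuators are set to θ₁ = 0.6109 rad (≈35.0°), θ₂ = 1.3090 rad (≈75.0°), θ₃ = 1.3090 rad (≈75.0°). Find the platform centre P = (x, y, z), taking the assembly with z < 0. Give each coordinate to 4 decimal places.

arm 1 at φ=0.0°: e+L cos θ1 = 0.2183;  S1 = (0.2183, 0.0000, -0.0688)
φ2=120.0°: virtual centre (-0.0755, 0.1308, -0.1159), radius l
arm 3 at φ=240.0°: e+L cos θ3 = 0.1511;  S3 = (-0.0755, -0.1308, -0.1159)
eliminate P² terms by subtracting sphere 1 from 2 and 3
[-0.5876 0.2616 -0.0942]·P = -0.0161;  [-0.5876 -0.2616 -0.0942]·P = -0.0161
det = 0.3075;  x = 0.0275+-0.1602z,  y = 0.0000+0.0000z
sphere 1 gives Az²+Bz+C=0 with A=1.0257, B=0.1988, C=-0.0612;  B²−4AC=0.2908;  roots -0.3598, 0.1660;  negative root z = -0.3598
x = 0.0851, y = 0.0000

(0.0851, 0.0000, -0.3598)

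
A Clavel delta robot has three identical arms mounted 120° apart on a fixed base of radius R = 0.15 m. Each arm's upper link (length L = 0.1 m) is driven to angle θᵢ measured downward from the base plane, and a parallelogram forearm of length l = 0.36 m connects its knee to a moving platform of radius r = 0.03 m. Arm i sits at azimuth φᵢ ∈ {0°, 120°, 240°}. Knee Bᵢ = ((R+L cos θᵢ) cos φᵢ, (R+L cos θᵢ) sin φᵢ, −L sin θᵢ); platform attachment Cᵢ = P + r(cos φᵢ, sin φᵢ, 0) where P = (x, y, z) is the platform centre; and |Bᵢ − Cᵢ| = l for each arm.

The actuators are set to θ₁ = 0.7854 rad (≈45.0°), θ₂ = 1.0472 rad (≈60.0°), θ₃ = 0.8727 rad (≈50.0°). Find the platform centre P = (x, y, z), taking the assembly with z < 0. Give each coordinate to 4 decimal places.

(0.0214, -0.0187, -0.3878)

φ1=0.0°: virtual centre (0.1907, 0.0000, -0.0707), radius l
S2 = (0.1700·cos120.0°, 0.1700·sin120.0°, -0.0866) = (-0.0850, 0.1472, -0.0866)
arm 3 at φ=240.0°: (R−r)+L cos θ3 = 0.1843;  S3 = (-0.0921, -0.1596, -0.0766)
|S₂|²−|S₁|² = -0.0050;  |S₃|²−|S₁|² = -0.0015
plane₁₂: -0.5514x+0.2944y+-0.0318z = -0.0050
Cramer: x(z) = 0.0060-0.0397z;  y(z) = -0.0057+0.0335z
into |P−S₁|² = l²: 1.0027z² + 0.1557z + -0.0904 = 0;  Δ = 0.3870;  z = -0.3878 or 0.2325 → z<0 root = -0.3878
x = 0.0214, y = -0.0187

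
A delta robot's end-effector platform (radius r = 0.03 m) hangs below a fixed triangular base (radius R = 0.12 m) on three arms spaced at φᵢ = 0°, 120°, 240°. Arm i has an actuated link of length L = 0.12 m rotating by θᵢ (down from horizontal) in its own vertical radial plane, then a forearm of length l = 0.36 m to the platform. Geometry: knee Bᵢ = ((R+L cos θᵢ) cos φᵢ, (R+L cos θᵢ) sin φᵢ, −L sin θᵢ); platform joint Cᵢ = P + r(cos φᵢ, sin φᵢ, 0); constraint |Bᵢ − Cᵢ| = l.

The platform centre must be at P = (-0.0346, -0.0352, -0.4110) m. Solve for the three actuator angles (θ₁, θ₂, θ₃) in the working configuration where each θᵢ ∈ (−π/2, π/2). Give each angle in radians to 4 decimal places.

θ₁ = 1.0474, θ₂ = 0.9604, θ₃ = 0.6983

arm 1 (φ=0.0°): x'=-0.0346, y'=-0.0352
  A=0.1246, B=-0.4110, C=(l²−L²−A²−y'²−z²)/(2L)=-0.2937
  θ1 = atan2(B,A) + arccos(C/0.4295) = 1.0474
rotate P by −φ2: (-0.0132, 0.0476, -0.4110)
  e−x'=0.1032;  (l²−L²−(e−x')²−y'²−z²)/2L = -0.2776
  γ=atan2(-0.4110,0.1032)=-1.3248;  ψ=arccos(-0.6552)=2.2852;  θ2=γ+ψ≈0.9604
φ3=240.0° → target in arm frame (0.0478, -0.0124)
  e−x'=0.0422;  (l²−L²−(e−x')²−y'²−z²)/2L = -0.2319
  θ3 = atan2(B,A) + arccos(C/0.4132) = 0.6983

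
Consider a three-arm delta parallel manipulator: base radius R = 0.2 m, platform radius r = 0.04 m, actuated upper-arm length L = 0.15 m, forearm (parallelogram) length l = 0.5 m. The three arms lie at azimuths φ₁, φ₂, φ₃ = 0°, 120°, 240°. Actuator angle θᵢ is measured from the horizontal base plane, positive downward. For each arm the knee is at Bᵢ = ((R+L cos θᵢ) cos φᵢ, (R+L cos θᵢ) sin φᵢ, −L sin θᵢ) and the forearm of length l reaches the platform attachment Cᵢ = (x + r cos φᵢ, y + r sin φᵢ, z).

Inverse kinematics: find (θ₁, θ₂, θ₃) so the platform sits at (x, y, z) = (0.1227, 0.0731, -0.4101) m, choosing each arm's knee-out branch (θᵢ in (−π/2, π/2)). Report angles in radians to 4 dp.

θ₁ = -0.3490, θ₂ = 0.2619, θ₃ = 0.7851

rotate P by −φ1: (0.1227, 0.0731, -0.4101)
  A=0.0373, B=-0.4101, C=(l²−L²−A²−y'²−z²)/(2L)=0.1753
  θ1 = atan2(B,A) + arccos(C/0.4118) = -0.3490
rotate P by −φ2: (0.0020, -0.1428, -0.4101)
  A cos θ + B sin θ = C:  0.1580·cos θ + -0.4101·sin θ = 0.0465
  √(A²+B²)=0.4395;  θ2 = -1.2030+1.4648 ≈ 0.2619
φ3=240.0° → target in arm frame (-0.1247, 0.0697)
  A cos θ + B sin θ = C:  0.2847·cos θ + -0.4101·sin θ = -0.0886
  γ=atan2(-0.4101,0.2847)=-0.9640;  ψ=arccos(-0.1774)=1.7492;  θ3=γ+ψ≈0.7851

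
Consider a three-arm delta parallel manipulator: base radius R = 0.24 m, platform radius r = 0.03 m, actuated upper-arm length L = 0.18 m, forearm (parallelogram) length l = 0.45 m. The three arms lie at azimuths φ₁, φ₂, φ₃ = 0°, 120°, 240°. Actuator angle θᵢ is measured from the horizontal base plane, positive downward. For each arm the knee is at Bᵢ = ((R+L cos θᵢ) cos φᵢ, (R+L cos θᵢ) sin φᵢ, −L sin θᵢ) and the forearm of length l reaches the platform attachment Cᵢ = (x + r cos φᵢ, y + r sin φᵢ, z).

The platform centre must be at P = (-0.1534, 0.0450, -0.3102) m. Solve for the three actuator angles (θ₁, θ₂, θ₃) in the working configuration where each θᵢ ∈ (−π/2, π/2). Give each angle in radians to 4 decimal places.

θ₁ = 1.2218, θ₂ = -0.1742, θ₃ = 0.3492

φ1=0.0° → target in arm frame (-0.1534, 0.0450)
  A=0.3634, B=-0.3102, C=(l²−L²−A²−y'²−z²)/(2L)=-0.1672
  γ=atan2(-0.3102,0.3634)=-0.7066;  ψ=arccos(-0.3500)=1.9284;  θ1=γ+ψ≈1.2218
φ2=120.0° → target in arm frame (0.1157, 0.1103)
  e−x'=0.0943;  (l²−L²−(e−x')²−y'²−z²)/2L = 0.1467
  γ=atan2(-0.3102,0.0943)=-1.2756;  ψ=arccos(0.4524)=1.1014;  θ2=γ+ψ≈-0.1742
φ3=240.0° → target in arm frame (0.0377, -0.1553)
  e−x'=0.1723;  (l²−L²−(e−x')²−y'²−z²)/2L = 0.0557
  √(A²+B²)=0.3548;  θ3 = -1.0639+1.4131 ≈ 0.3492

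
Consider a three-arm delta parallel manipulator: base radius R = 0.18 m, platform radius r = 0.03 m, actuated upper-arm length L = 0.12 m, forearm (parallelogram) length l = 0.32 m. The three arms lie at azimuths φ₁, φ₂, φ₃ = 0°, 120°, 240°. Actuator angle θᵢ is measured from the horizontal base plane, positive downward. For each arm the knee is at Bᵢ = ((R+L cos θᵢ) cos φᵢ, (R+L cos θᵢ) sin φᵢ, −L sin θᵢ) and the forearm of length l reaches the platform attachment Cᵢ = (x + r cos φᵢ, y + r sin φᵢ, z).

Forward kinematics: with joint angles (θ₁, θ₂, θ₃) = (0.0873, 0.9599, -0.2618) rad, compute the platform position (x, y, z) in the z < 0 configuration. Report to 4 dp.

centre 1 = (0.2695·cos0.0°, 0.2695·sin0.0°, -0.0105) = (0.2695, 0.0000, -0.0105)
centre 2 = (0.2188·cos120.0°, 0.2188·sin120.0°, -0.0983) = (-0.1094, 0.1895, -0.0983)
arm 3 at φ=240.0°: ρ3 = 0.2659;  centre 3 = (-0.1330, -0.2303, 0.0311)
subtract pairs → two planes through P
linear system: -0.7579x+0.3790y = -0.0152−-0.1757z; -0.8050x+-0.4606y = -0.0011−0.0830z
det = 0.6542;  x = 0.0113+-0.0756z,  y = -0.0175+0.3124z
into |P−centre ₁|² = l²: 1.1033z² + 0.0490z + -0.0353 = 0;  Δ = 0.1583;  z = -0.2025 or 0.1581 → z<0 root = -0.2025
x = 0.0266, y = -0.0807

(0.0266, -0.0807, -0.2025)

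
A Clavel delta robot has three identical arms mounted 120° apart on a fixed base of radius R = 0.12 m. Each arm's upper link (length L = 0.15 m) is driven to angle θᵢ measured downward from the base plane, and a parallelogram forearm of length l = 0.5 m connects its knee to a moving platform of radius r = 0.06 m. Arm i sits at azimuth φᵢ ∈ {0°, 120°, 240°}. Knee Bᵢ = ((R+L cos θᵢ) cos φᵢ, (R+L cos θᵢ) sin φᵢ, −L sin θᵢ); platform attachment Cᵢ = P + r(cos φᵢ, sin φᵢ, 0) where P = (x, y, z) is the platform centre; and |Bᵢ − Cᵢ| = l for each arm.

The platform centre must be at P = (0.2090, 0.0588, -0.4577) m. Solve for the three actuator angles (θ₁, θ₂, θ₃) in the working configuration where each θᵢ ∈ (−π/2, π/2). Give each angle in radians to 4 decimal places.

rotate P by −φ1: (0.2090, 0.0588, -0.4577)
  e−x'=-0.1490;  (l²−L²−(e−x')²−y'²−z²)/2L = -0.0255
  √(A²+B²)=0.4813;  θ1 = -1.8855+1.6238 ≈ -0.2617
rotate P by −φ2: (-0.0536, -0.2104, -0.4577)
  A=0.1136, B=-0.4577, C=(l²−L²−A²−y'²−z²)/(2L)=-0.1305
  √(A²+B²)=0.4716;  θ2 = -1.3276+1.8512 ≈ 0.5237
φ3=240.0° → target in arm frame (-0.1554, 0.1516)
  e−x'=0.2154;  (l²−L²−(e−x')²−y'²−z²)/2L = -0.1713
  θ3 = atan2(B,A) + arccos(C/0.5059) = 0.7853

θ₁ = -0.2617, θ₂ = 0.5237, θ₃ = 0.7853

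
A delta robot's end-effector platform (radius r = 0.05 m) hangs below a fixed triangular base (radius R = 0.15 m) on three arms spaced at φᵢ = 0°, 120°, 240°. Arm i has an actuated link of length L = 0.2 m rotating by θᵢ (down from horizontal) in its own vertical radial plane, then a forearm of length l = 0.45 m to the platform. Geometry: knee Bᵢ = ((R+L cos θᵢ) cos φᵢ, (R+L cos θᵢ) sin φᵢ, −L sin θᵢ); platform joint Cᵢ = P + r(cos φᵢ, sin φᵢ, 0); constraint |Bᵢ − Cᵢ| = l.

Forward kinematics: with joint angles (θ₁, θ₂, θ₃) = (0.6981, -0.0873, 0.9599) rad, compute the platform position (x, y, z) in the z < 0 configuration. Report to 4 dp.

(-0.0434, 0.1831, -0.4132)

S1 = (0.2532·cos0.0°, 0.2532·sin0.0°, -0.1286) = (0.2532, 0.0000, -0.1286)
S2 = (0.2992·cos120.0°, 0.2992·sin120.0°, 0.0174) = (-0.1496, 0.2591, 0.0174)
φ3=240.0°: virtual centre (-0.1074, -0.1860, -0.1638), radius l
|S₂|²−|S₁|² = 0.0092;  |S₃|²−|S₁|² = -0.0077
plane₁₂: -0.8057x+0.5183y+0.2920z = 0.0092
det = 0.6734;  x = 0.0008+0.1070z,  y = 0.0191+-0.3971z
sphere 1 gives Az²+Bz+C=0 with A=1.1691, B=0.1880, C=-0.1219;  B²−4AC=0.6055;  roots -0.4132, 0.2524;  negative root z = -0.4132
x = -0.0434, y = 0.1831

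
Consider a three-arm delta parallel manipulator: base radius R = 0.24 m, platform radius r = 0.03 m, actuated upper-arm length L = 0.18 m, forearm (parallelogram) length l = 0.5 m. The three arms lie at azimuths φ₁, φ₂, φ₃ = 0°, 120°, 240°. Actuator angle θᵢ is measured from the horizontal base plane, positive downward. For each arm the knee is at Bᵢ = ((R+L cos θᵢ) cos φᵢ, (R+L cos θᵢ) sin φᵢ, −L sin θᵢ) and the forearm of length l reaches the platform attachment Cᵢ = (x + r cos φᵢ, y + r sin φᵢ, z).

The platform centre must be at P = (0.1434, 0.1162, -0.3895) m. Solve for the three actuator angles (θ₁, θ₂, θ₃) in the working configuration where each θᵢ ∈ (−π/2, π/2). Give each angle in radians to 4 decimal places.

θ₁ = -0.1745, θ₂ = 0.4360, θ₃ = 1.2215

arm 1 (φ=0.0°): x'=0.1434, y'=0.1162
  e−x'=0.0666;  (l²−L²−(e−x')²−y'²−z²)/2L = 0.1332
  θ1 = atan2(B,A) + arccos(C/0.3952) = -0.1745
φ2=120.0° → target in arm frame (0.0289, -0.1823)
  e−x'=0.1811;  (l²−L²−(e−x')²−y'²−z²)/2L = -0.0003
  √(A²+B²)=0.4295;  θ2 = -1.1356+1.5716 ≈ 0.4360
arm 3 (φ=240.0°): x'=-0.1723, y'=0.0661
  e−x'=0.3823;  (l²−L²−(e−x')²−y'²−z²)/2L = -0.2352
  √(A²+B²)=0.5458;  θ3 = -0.7947+2.0162 ≈ 1.2215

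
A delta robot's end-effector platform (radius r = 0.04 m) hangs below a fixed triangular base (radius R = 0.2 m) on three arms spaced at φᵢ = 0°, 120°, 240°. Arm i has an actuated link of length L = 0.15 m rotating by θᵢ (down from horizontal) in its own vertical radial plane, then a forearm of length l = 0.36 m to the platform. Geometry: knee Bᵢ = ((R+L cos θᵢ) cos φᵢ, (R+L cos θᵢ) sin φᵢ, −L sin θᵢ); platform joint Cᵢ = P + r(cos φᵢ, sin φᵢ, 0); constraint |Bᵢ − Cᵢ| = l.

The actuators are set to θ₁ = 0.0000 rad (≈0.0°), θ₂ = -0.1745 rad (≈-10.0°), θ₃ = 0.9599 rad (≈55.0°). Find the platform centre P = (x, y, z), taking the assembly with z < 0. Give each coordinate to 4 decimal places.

(0.0412, 0.0919, -0.2211)

arm 1 at φ=0.0°: e+L cos θ1 = 0.3100;  S1 = (0.3100, 0.0000, 0.0000)
S2 = (0.3077·cos120.0°, 0.3077·sin120.0°, 0.0260) = (-0.1539, 0.2665, 0.0260)
S3 = (0.2460·cos240.0°, 0.2460·sin240.0°, -0.1229) = (-0.1230, -0.2131, -0.1229)
subtract pairs → two planes through P
[-0.9277 0.5330 0.0521]·P = -0.0007;  [-0.8660 -0.4262 -0.2457]·P = -0.0205
det = 0.8569;  x = 0.0131+-0.1269z,  y = 0.0214+-0.3187z
into |P−S₁|² = l²: 1.1177z² + 0.0617z + -0.0410 = 0;  Δ = 0.1870;  z = -0.2211 or 0.1659 → z<0 root = -0.2211
x = 0.0412, y = 0.0919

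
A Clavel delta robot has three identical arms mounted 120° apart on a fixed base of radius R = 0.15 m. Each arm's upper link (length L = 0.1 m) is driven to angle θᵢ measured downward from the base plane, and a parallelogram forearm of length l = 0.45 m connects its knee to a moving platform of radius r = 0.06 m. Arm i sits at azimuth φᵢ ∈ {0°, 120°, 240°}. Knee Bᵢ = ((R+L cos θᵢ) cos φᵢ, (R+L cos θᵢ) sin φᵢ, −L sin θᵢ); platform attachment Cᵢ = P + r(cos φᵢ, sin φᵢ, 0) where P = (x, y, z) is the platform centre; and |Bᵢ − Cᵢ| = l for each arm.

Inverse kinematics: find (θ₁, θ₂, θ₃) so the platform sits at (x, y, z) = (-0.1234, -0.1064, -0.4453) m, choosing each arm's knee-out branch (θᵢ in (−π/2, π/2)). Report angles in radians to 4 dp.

θ₁ = 1.1341, θ₂ = 0.7851, θ₃ = -0.0002

φ1=0.0° → target in arm frame (-0.1234, -0.1064)
  A=0.2134, B=-0.4453, C=(l²−L²−A²−y'²−z²)/(2L)=-0.3133
  θ1 = atan2(B,A) + arccos(C/0.4938) = 1.1341
φ2=120.0° → target in arm frame (-0.0304, 0.1601)
  A cos θ + B sin θ = C:  0.1204·cos θ + -0.4453·sin θ = -0.2296
  γ=atan2(-0.4453,0.1204)=-1.3066;  ψ=arccos(-0.4977)=2.0918;  θ2=γ+ψ≈0.7851
rotate P by −φ3: (0.1538, -0.0537, -0.4453)
  A cos θ + B sin θ = C:  -0.0638·cos θ + -0.4453·sin θ = -0.0637
  √(A²+B²)=0.4499;  θ3 = -1.7132+1.7130 ≈ -0.0002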